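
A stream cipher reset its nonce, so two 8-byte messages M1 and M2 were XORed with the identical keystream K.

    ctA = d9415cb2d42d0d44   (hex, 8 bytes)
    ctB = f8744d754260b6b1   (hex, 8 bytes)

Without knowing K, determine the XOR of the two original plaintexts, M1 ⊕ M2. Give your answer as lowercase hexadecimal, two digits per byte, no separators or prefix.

ctA ⊕ ctB = (M1 ⊕ K) ⊕ (M2 ⊕ K) = M1 ⊕ M2 — the shared key cancels under XOR.
11011001 ⊕ 11111000 = 00100001
01000001 ⊕ 01110100 = 00110101
01011100 ⊕ 01001101 = 00010001
10110010 ⊕ 01110101 = 11000111
11010100 ⊕ 01000010 = 10010110
00101101 ⊕ 01100000 = 01001101
00001101 ⊕ 10110110 = 10111011
01000100 ⊕ 10110001 = 11110101

213511c7964dbbf5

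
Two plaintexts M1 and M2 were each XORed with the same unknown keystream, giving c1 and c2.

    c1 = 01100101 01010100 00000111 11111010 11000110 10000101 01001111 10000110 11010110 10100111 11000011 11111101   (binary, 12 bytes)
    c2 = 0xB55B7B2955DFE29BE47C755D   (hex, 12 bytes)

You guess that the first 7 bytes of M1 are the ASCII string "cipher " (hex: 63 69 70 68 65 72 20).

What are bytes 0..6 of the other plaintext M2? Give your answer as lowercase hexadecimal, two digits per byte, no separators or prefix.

b3660cbbf6288d

First, c1 ⊕ c2 = (M1 ⊕ K) ⊕ (M2 ⊕ K) = M1 ⊕ M2, so the key drops out. Then M2 = (M1 ⊕ M2) ⊕ M1 over the first 7 bytes.
byte 0: (65 ^ b5) ^ 63 = d0 ^ 63 = b3
byte 1: (54 ^ 5b) ^ 69 = 0f ^ 69 = 66
byte 2: (07 ^ 7b) ^ 70 = 7c ^ 70 = 0c
byte 3: (fa ^ 29) ^ 68 = d3 ^ 68 = bb
byte 4: (c6 ^ 55) ^ 65 = 93 ^ 65 = f6
byte 5: (85 ^ df) ^ 72 = 5a ^ 72 = 28
byte 6: (4f ^ e2) ^ 20 = ad ^ 20 = 8d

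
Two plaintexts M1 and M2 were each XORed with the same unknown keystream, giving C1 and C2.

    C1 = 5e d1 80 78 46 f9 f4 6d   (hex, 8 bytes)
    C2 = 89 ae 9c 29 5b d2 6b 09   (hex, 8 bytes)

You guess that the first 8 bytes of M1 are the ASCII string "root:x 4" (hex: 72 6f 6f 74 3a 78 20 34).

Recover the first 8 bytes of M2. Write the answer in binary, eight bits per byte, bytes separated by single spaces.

First, C1 ⊕ C2 = (M1 ⊕ K) ⊕ (M2 ⊕ K) = M1 ⊕ M2, so the key drops out. Then M2 = (M1 ⊕ M2) ⊕ M1 over the first 8 bytes.
byte 0: (5e XOR 89) XOR 72 = d7 XOR 72 = a5
byte 1: (d1 XOR ae) XOR 6f = 7f XOR 6f = 10
byte 2: (80 XOR 9c) XOR 6f = 1c XOR 6f = 73
byte 3: (78 XOR 29) XOR 74 = 51 XOR 74 = 25
byte 4: (46 XOR 5b) XOR 3a = 1d XOR 3a = 27
byte 5: (f9 XOR d2) XOR 78 = 2b XOR 78 = 53
byte 6: (f4 XOR 6b) XOR 20 = 9f XOR 20 = bf
byte 7: (6d XOR 09) XOR 34 = 64 XOR 34 = 50

10100101 00010000 01110011 00100101 00100111 01010011 10111111 01010000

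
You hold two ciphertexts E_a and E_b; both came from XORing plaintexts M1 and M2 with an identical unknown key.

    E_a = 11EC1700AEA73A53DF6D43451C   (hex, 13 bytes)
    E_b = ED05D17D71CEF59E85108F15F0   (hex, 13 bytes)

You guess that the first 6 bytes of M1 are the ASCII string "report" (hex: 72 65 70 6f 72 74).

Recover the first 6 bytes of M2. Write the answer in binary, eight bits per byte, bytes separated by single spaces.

First, E_a ⊕ E_b = (M1 ⊕ K) ⊕ (M2 ⊕ K) = M1 ⊕ M2, so the key drops out. Then M2 = (M1 ⊕ M2) ⊕ M1 over the first 6 bytes.
byte 0: (11 ⊕ ed) ⊕ 72 = fc ⊕ 72 = 8e
byte 1: (ec ⊕ 05) ⊕ 65 = e9 ⊕ 65 = 8c
byte 2: (17 ⊕ d1) ⊕ 70 = c6 ⊕ 70 = b6
byte 3: (00 ⊕ 7d) ⊕ 6f = 7d ⊕ 6f = 12
byte 4: (ae ⊕ 71) ⊕ 72 = df ⊕ 72 = ad
byte 5: (a7 ⊕ ce) ⊕ 74 = 69 ⊕ 74 = 1d

10001110 10001100 10110110 00010010 10101101 00011101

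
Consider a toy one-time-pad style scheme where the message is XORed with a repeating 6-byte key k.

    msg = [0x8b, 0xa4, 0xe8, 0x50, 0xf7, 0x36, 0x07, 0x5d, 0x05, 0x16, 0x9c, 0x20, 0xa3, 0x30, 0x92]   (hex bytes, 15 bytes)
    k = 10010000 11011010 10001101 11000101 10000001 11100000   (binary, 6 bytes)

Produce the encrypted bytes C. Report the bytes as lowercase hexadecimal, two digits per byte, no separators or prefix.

The 6-byte key repeats, so the effective keystream is 90 da 8d c5 81 e0 90 da 8d c5 81 e0 90 da 8d.
byte 0: 8b XOR 90 = 1b
byte 1: a4 XOR da = 7e
byte 2: e8 XOR 8d = 65
byte 3: 50 XOR c5 = 95
byte 4: f7 XOR 81 = 76
byte 5: 36 XOR e0 = d6
byte 6: 07 XOR 90 = 97
byte 7: 5d XOR da = 87
byte 8: 05 XOR 8d = 88
byte 9: 16 XOR c5 = d3
byte 10: 9c XOR 81 = 1d
byte 11: 20 XOR e0 = c0
byte 12: a3 XOR 90 = 33
byte 13: 30 XOR da = ea
byte 14: 92 XOR 8d = 1f

1b7e659576d6978788d31dc033ea1f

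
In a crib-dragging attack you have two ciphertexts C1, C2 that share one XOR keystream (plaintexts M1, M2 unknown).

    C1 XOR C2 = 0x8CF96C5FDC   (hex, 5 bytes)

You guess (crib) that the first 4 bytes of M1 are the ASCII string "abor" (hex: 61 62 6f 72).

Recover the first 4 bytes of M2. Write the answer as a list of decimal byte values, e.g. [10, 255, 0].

Since C1 ⊕ C2 = M1 ⊕ M2, XORing with the guessed M1 bytes yields the corresponding M2 bytes: M2 = (C1 ⊕ C2) ⊕ M1.
byte 0: 10001100 XOR 01100001 = 11101101
byte 1: 11111001 XOR 01100010 = 10011011
byte 2: 01101100 XOR 01101111 = 00000011
byte 3: 01011111 XOR 01110010 = 00101101

[237, 155, 3, 45]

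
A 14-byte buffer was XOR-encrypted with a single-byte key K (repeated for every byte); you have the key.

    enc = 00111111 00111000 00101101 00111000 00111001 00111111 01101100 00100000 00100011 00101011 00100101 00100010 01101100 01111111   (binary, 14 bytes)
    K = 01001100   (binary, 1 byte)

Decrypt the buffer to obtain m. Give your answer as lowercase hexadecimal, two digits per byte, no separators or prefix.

The 1-byte key repeats, so the effective keystream is 4c 4c 4c 4c 4c 4c 4c 4c 4c 4c 4c 4c 4c 4c.
byte 0: 3f xor 4c = 73
byte 1: 38 xor 4c = 74
byte 2: 2d xor 4c = 61
byte 3: 38 xor 4c = 74
byte 4: 39 xor 4c = 75
byte 5: 3f xor 4c = 73
byte 6: 6c xor 4c = 20
byte 7: 20 xor 4c = 6c
byte 8: 23 xor 4c = 6f
byte 9: 2b xor 4c = 67
byte 10: 25 xor 4c = 69
byte 11: 22 xor 4c = 6e
byte 12: 6c xor 4c = 20
byte 13: 7f xor 4c = 33

737461747573206c6f67696e2033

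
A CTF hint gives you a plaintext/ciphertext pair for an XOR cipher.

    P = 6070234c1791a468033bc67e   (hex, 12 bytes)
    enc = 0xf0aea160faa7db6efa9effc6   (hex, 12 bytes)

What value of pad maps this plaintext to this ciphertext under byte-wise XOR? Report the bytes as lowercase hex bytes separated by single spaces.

90 de 82 2c ed 36 7f 06 f9 a5 39 b8

Since enc = P ⊕ pad, XORing both sides with P gives pad = P ⊕ enc.
byte 0:  96 ⊕ 240 = 144
byte 1: 112 ⊕ 174 = 222
byte 2:  35 ⊕ 161 = 130
byte 3:  76 ⊕  96 =  44
byte 4:  23 ⊕ 250 = 237
byte 5: 145 ⊕ 167 =  54
byte 6: 164 ⊕ 219 = 127
byte 7: 104 ⊕ 110 =   6
byte 8:   3 ⊕ 250 = 249
byte 9:  59 ⊕ 158 = 165
byte 10: 198 ⊕ 255 =  57
byte 11: 126 ⊕ 198 = 184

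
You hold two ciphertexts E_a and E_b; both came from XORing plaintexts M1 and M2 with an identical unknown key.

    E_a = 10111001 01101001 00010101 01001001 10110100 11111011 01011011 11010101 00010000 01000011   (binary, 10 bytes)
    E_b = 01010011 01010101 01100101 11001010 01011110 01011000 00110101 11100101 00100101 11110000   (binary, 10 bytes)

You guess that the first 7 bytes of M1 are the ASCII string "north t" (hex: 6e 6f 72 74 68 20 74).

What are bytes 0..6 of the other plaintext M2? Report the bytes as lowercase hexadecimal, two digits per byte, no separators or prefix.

845302f782831a

First, E_a ⊕ E_b = (M1 ⊕ K) ⊕ (M2 ⊕ K) = M1 ⊕ M2, so the key drops out. Then M2 = (M1 ⊕ M2) ⊕ M1 over the first 7 bytes.
byte 0: (b9 ^ 53) ^ 6e = ea ^ 6e = 84
byte 1: (69 ^ 55) ^ 6f = 3c ^ 6f = 53
byte 2: (15 ^ 65) ^ 72 = 70 ^ 72 = 02
byte 3: (49 ^ ca) ^ 74 = 83 ^ 74 = f7
byte 4: (b4 ^ 5e) ^ 68 = ea ^ 68 = 82
byte 5: (fb ^ 58) ^ 20 = a3 ^ 20 = 83
byte 6: (5b ^ 35) ^ 74 = 6e ^ 74 = 1a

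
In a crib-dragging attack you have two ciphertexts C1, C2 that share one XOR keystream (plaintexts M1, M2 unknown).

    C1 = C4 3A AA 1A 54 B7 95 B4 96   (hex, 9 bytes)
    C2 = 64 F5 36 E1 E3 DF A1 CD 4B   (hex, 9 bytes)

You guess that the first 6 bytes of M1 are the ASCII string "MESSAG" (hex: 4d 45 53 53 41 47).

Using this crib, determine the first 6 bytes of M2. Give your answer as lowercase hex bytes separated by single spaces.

First, C1 ⊕ C2 = (M1 ⊕ K) ⊕ (M2 ⊕ K) = M1 ⊕ M2, so the key drops out. Then M2 = (M1 ⊕ M2) ⊕ M1 over the first 6 bytes.
byte 0: (c4 xor 64) xor 4d = a0 xor 4d = ed
byte 1: (3a xor f5) xor 45 = cf xor 45 = 8a
byte 2: (aa xor 36) xor 53 = 9c xor 53 = cf
byte 3: (1a xor e1) xor 53 = fb xor 53 = a8
byte 4: (54 xor e3) xor 41 = b7 xor 41 = f6
byte 5: (b7 xor df) xor 47 = 68 xor 47 = 2f

ed 8a cf a8 f6 2f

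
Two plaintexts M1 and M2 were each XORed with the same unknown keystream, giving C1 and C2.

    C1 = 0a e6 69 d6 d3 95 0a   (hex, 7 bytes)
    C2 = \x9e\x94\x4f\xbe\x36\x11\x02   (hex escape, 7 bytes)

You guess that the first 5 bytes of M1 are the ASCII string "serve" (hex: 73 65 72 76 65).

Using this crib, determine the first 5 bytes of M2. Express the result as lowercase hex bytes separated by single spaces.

e7 17 54 1e 80

First, C1 ⊕ C2 = (M1 ⊕ K) ⊕ (M2 ⊕ K) = M1 ⊕ M2, so the key drops out. Then M2 = (M1 ⊕ M2) ⊕ M1 over the first 5 bytes.
byte 0: (0a ⊕ 9e) ⊕ 73 = 94 ⊕ 73 = e7
byte 1: (e6 ⊕ 94) ⊕ 65 = 72 ⊕ 65 = 17
byte 2: (69 ⊕ 4f) ⊕ 72 = 26 ⊕ 72 = 54
byte 3: (d6 ⊕ be) ⊕ 76 = 68 ⊕ 76 = 1e
byte 4: (d3 ⊕ 36) ⊕ 65 = e5 ⊕ 65 = 80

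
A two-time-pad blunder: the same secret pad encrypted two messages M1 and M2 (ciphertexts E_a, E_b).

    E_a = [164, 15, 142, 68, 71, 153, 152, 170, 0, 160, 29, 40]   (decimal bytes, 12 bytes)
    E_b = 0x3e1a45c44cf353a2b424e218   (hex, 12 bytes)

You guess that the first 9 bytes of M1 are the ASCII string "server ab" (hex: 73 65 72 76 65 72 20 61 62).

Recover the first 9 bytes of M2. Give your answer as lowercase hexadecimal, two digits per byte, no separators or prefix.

e970b9f66e18eb69d6

First, E_a ⊕ E_b = (M1 ⊕ K) ⊕ (M2 ⊕ K) = M1 ⊕ M2, so the key drops out. Then M2 = (M1 ⊕ M2) ⊕ M1 over the first 9 bytes.
byte 0: (a4 XOR 3e) XOR 73 = 9a XOR 73 = e9
byte 1: (0f XOR 1a) XOR 65 = 15 XOR 65 = 70
byte 2: (8e XOR 45) XOR 72 = cb XOR 72 = b9
byte 3: (44 XOR c4) XOR 76 = 80 XOR 76 = f6
byte 4: (47 XOR 4c) XOR 65 = 0b XOR 65 = 6e
byte 5: (99 XOR f3) XOR 72 = 6a XOR 72 = 18
byte 6: (98 XOR 53) XOR 20 = cb XOR 20 = eb
byte 7: (aa XOR a2) XOR 61 = 08 XOR 61 = 69
byte 8: (00 XOR b4) XOR 62 = b4 XOR 62 = d6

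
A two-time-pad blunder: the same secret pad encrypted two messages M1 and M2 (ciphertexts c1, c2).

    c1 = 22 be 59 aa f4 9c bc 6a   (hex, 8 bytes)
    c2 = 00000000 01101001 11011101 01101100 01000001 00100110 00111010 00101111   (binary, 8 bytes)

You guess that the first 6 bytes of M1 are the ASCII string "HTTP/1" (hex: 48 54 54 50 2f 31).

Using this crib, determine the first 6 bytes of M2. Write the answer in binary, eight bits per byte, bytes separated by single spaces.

01101010 10000011 11010000 10010110 10011010 10001011

First, c1 ⊕ c2 = (M1 ⊕ K) ⊕ (M2 ⊕ K) = M1 ⊕ M2, so the key drops out. Then M2 = (M1 ⊕ M2) ⊕ M1 over the first 6 bytes.
byte 0: (22 xor 00) xor 48 = 22 xor 48 = 6a
byte 1: (be xor 69) xor 54 = d7 xor 54 = 83
byte 2: (59 xor dd) xor 54 = 84 xor 54 = d0
byte 3: (aa xor 6c) xor 50 = c6 xor 50 = 96
byte 4: (f4 xor 41) xor 2f = b5 xor 2f = 9a
byte 5: (9c xor 26) xor 31 = ba xor 31 = 8b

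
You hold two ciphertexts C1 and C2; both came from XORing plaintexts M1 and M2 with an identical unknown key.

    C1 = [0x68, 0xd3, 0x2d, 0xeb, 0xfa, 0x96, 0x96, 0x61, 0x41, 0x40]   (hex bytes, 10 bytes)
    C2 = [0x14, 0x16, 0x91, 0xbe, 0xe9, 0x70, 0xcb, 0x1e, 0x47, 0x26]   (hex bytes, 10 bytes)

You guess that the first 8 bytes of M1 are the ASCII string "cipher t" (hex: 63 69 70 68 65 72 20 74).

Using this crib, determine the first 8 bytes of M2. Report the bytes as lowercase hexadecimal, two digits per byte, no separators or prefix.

1faccc3d76947d0b

First, C1 ⊕ C2 = (M1 ⊕ K) ⊕ (M2 ⊕ K) = M1 ⊕ M2, so the key drops out. Then M2 = (M1 ⊕ M2) ⊕ M1 over the first 8 bytes.
byte 0: (68 XOR 14) XOR 63 = 7c XOR 63 = 1f
byte 1: (d3 XOR 16) XOR 69 = c5 XOR 69 = ac
byte 2: (2d XOR 91) XOR 70 = bc XOR 70 = cc
byte 3: (eb XOR be) XOR 68 = 55 XOR 68 = 3d
byte 4: (fa XOR e9) XOR 65 = 13 XOR 65 = 76
byte 5: (96 XOR 70) XOR 72 = e6 XOR 72 = 94
byte 6: (96 XOR cb) XOR 20 = 5d XOR 20 = 7d
byte 7: (61 XOR 1e) XOR 74 = 7f XOR 74 = 0b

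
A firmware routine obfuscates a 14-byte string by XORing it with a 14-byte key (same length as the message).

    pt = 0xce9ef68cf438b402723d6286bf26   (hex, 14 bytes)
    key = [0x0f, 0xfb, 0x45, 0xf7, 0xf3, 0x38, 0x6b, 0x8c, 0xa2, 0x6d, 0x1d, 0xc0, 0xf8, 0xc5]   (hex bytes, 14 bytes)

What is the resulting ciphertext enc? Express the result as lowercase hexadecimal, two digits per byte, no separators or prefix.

c165b37b0700df8ed0507f4647e3

11001110 xor 00001111 = 11000001
10011110 xor 11111011 = 01100101
11110110 xor 01000101 = 10110011
10001100 xor 11110111 = 01111011
11110100 xor 11110011 = 00000111
00111000 xor 00111000 = 00000000
10110100 xor 01101011 = 11011111
00000010 xor 10001100 = 10001110
01110010 xor 10100010 = 11010000
00111101 xor 01101101 = 01010000
01100010 xor 00011101 = 01111111
10000110 xor 11000000 = 01000110
10111111 xor 11111000 = 01000111
00100110 xor 11000101 = 11100011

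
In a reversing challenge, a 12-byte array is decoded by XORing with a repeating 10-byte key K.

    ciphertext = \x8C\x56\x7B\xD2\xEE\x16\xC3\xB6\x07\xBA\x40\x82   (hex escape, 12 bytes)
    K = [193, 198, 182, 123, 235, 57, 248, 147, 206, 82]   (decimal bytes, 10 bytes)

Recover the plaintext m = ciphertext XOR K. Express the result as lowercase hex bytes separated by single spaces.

4d 90 cd a9 05 2f 3b 25 c9 e8 81 44

The 10-byte key repeats, so the effective keystream is c1 c6 b6 7b eb 39 f8 93 ce 52 c1 c6.
byte 0: 8c xor c1 = 4d
byte 1: 56 xor c6 = 90
byte 2: 7b xor b6 = cd
byte 3: d2 xor 7b = a9
byte 4: ee xor eb = 05
byte 5: 16 xor 39 = 2f
byte 6: c3 xor f8 = 3b
byte 7: b6 xor 93 = 25
byte 8: 07 xor ce = c9
byte 9: ba xor 52 = e8
byte 10: 40 xor c1 = 81
byte 11: 82 xor c6 = 44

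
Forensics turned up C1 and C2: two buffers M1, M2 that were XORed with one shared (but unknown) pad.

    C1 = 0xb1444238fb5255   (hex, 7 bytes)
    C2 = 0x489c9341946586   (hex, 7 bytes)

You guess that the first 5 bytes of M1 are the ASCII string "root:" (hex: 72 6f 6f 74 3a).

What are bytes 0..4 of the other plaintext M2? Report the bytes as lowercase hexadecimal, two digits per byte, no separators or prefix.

8bb7be0d55

First, C1 ⊕ C2 = (M1 ⊕ K) ⊕ (M2 ⊕ K) = M1 ⊕ M2, so the key drops out. Then M2 = (M1 ⊕ M2) ⊕ M1 over the first 5 bytes.
byte 0: (b1 XOR 48) XOR 72 = f9 XOR 72 = 8b
byte 1: (44 XOR 9c) XOR 6f = d8 XOR 6f = b7
byte 2: (42 XOR 93) XOR 6f = d1 XOR 6f = be
byte 3: (38 XOR 41) XOR 74 = 79 XOR 74 = 0d
byte 4: (fb XOR 94) XOR 3a = 6f XOR 3a = 55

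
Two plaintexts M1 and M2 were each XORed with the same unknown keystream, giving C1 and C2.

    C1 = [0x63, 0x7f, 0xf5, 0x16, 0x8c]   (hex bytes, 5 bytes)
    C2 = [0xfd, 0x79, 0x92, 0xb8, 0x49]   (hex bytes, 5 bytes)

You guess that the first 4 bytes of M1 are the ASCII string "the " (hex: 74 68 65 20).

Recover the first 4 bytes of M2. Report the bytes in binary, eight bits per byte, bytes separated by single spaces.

11101010 01101110 00000010 10001110

First, C1 ⊕ C2 = (M1 ⊕ K) ⊕ (M2 ⊕ K) = M1 ⊕ M2, so the key drops out. Then M2 = (M1 ⊕ M2) ⊕ M1 over the first 4 bytes.
byte 0: (63 xor fd) xor 74 = 9e xor 74 = ea
byte 1: (7f xor 79) xor 68 = 06 xor 68 = 6e
byte 2: (f5 xor 92) xor 65 = 67 xor 65 = 02
byte 3: (16 xor b8) xor 20 = ae xor 20 = 8e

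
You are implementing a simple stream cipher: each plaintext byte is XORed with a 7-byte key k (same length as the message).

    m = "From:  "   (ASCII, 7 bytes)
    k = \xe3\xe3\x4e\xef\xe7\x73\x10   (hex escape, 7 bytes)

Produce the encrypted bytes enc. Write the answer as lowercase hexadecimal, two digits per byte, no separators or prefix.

a5912182dd5330

 70 ⊕ 227 = 165
114 ⊕ 227 = 145
111 ⊕  78 =  33
109 ⊕ 239 = 130
 58 ⊕ 231 = 221
 32 ⊕ 115 =  83
 32 ⊕  16 =  48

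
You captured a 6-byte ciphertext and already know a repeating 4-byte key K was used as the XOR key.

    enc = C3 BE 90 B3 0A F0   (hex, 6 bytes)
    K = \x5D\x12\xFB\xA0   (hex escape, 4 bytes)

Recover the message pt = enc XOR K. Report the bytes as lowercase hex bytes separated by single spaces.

9e ac 6b 13 57 e2

The 4-byte key repeats, so the effective keystream is 5d 12 fb a0 5d 12.
byte 0: c3 ^ 5d = 9e
byte 1: be ^ 12 = ac
byte 2: 90 ^ fb = 6b
byte 3: b3 ^ a0 = 13
byte 4: 0a ^ 5d = 57
byte 5: f0 ^ 12 = e2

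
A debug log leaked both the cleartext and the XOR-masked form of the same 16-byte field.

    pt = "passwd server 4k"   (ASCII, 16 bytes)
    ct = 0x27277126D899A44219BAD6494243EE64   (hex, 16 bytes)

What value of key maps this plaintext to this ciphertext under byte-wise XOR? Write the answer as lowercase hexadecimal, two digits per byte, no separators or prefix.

Since ct = pt ⊕ key, XORing both sides with pt gives key = pt ⊕ ct.
70 ^ 27 = 57
61 ^ 27 = 46
73 ^ 71 = 02
73 ^ 26 = 55
77 ^ d8 = af
64 ^ 99 = fd
20 ^ a4 = 84
73 ^ 42 = 31
65 ^ 19 = 7c
72 ^ ba = c8
76 ^ d6 = a0
65 ^ 49 = 2c
72 ^ 42 = 30
20 ^ 43 = 63
34 ^ ee = da
6b ^ 64 = 0f

57460255affd84317cc8a02c3063da0f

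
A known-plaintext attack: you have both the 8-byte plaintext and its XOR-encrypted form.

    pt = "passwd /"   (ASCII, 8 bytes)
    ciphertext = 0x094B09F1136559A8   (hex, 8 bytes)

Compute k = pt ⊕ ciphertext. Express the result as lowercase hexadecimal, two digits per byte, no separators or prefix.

Since ciphertext = pt ⊕ k, XORing both sides with pt gives k = pt ⊕ ciphertext.
70 ^ 09 = 79
61 ^ 4b = 2a
73 ^ 09 = 7a
73 ^ f1 = 82
77 ^ 13 = 64
64 ^ 65 = 01
20 ^ 59 = 79
2f ^ a8 = 87

792a7a8264017987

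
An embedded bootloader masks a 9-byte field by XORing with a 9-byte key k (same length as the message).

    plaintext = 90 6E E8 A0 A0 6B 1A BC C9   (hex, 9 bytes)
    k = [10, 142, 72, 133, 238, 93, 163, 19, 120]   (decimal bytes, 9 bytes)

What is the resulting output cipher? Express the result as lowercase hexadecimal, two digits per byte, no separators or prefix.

9ae0a0254e36b9afb1

byte 0: 10010000 XOR 00001010 = 10011010
byte 1: 01101110 XOR 10001110 = 11100000
byte 2: 11101000 XOR 01001000 = 10100000
byte 3: 10100000 XOR 10000101 = 00100101
byte 4: 10100000 XOR 11101110 = 01001110
byte 5: 01101011 XOR 01011101 = 00110110
byte 6: 00011010 XOR 10100011 = 10111001
byte 7: 10111100 XOR 00010011 = 10101111
byte 8: 11001001 XOR 01111000 = 10110001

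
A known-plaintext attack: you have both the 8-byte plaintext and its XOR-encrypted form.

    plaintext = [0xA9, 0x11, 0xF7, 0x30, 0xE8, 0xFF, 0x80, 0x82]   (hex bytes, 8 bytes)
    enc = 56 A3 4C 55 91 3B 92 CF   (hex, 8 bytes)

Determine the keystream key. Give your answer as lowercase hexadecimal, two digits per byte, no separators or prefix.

ffb2bb6579c4124d

Since enc = plaintext ⊕ key, XORing both sides with plaintext gives key = plaintext ⊕ enc.
10101001 ^ 01010110 = 11111111
00010001 ^ 10100011 = 10110010
11110111 ^ 01001100 = 10111011
00110000 ^ 01010101 = 01100101
11101000 ^ 10010001 = 01111001
11111111 ^ 00111011 = 11000100
10000000 ^ 10010010 = 00010010
10000010 ^ 11001111 = 01001101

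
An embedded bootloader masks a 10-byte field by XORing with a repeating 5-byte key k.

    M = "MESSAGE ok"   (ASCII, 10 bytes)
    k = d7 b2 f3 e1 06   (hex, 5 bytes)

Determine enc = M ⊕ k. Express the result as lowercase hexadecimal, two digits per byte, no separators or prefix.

The 5-byte key repeats, so the effective keystream is d7 b2 f3 e1 06 d7 b2 f3 e1 06.
byte 0: 4d ⊕ d7 = 9a
byte 1: 45 ⊕ b2 = f7
byte 2: 53 ⊕ f3 = a0
byte 3: 53 ⊕ e1 = b2
byte 4: 41 ⊕ 06 = 47
byte 5: 47 ⊕ d7 = 90
byte 6: 45 ⊕ b2 = f7
byte 7: 20 ⊕ f3 = d3
byte 8: 6f ⊕ e1 = 8e
byte 9: 6b ⊕ 06 = 6d

9af7a0b24790f7d38e6d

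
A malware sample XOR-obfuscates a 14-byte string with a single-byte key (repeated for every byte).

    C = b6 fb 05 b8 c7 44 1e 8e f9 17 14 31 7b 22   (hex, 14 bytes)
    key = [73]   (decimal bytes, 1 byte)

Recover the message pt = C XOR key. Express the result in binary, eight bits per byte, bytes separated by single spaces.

11111111 10110010 01001100 11110001 10001110 00001101 01010111 11000111 10110000 01011110 01011101 01111000 00110010 01101011

The 1-byte key repeats, so the effective keystream is 49 49 49 49 49 49 49 49 49 49 49 49 49 49.
byte 0: 10110110 xor 01001001 = 11111111
byte 1: 11111011 xor 01001001 = 10110010
byte 2: 00000101 xor 01001001 = 01001100
byte 3: 10111000 xor 01001001 = 11110001
byte 4: 11000111 xor 01001001 = 10001110
byte 5: 01000100 xor 01001001 = 00001101
byte 6: 00011110 xor 01001001 = 01010111
byte 7: 10001110 xor 01001001 = 11000111
byte 8: 11111001 xor 01001001 = 10110000
byte 9: 00010111 xor 01001001 = 01011110
byte 10: 00010100 xor 01001001 = 01011101
byte 11: 00110001 xor 01001001 = 01111000
byte 12: 01111011 xor 01001001 = 00110010
byte 13: 00100010 xor 01001001 = 01101011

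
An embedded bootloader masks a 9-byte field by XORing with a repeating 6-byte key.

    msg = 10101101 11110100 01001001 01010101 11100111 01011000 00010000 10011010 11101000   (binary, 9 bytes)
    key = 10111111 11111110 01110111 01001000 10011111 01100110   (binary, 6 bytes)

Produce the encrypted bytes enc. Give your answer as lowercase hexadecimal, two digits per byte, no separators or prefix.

The 6-byte key repeats, so the effective keystream is bf fe 77 48 9f 66 bf fe 77.
byte 0: ad ^ bf = 12
byte 1: f4 ^ fe = 0a
byte 2: 49 ^ 77 = 3e
byte 3: 55 ^ 48 = 1d
byte 4: e7 ^ 9f = 78
byte 5: 58 ^ 66 = 3e
byte 6: 10 ^ bf = af
byte 7: 9a ^ fe = 64
byte 8: e8 ^ 77 = 9f

120a3e1d783eaf649f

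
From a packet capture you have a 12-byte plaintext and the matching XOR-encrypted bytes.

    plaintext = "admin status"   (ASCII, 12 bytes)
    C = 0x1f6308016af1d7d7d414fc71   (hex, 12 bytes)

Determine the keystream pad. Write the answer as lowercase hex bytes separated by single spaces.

Since C = plaintext ⊕ pad, XORing both sides with plaintext gives pad = plaintext ⊕ C.
byte 0: 61 ^ 1f = 7e
byte 1: 64 ^ 63 = 07
byte 2: 6d ^ 08 = 65
byte 3: 69 ^ 01 = 68
byte 4: 6e ^ 6a = 04
byte 5: 20 ^ f1 = d1
byte 6: 73 ^ d7 = a4
byte 7: 74 ^ d7 = a3
byte 8: 61 ^ d4 = b5
byte 9: 74 ^ 14 = 60
byte 10: 75 ^ fc = 89
byte 11: 73 ^ 71 = 02

7e 07 65 68 04 d1 a4 a3 b5 60 89 02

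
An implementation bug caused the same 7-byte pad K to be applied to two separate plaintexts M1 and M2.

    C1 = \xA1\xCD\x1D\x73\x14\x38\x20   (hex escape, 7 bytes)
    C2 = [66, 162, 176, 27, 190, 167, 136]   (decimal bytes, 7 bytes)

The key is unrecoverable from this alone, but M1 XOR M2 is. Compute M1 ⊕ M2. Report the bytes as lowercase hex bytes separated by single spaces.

C1 ⊕ C2 = (M1 ⊕ K) ⊕ (M2 ⊕ K) = M1 ⊕ M2 — the shared key cancels under XOR.
byte 0: 161 ⊕  66 = 227
byte 1: 205 ⊕ 162 = 111
byte 2:  29 ⊕ 176 = 173
byte 3: 115 ⊕  27 = 104
byte 4:  20 ⊕ 190 = 170
byte 5:  56 ⊕ 167 = 159
byte 6:  32 ⊕ 136 = 168

e3 6f ad 68 aa 9f a8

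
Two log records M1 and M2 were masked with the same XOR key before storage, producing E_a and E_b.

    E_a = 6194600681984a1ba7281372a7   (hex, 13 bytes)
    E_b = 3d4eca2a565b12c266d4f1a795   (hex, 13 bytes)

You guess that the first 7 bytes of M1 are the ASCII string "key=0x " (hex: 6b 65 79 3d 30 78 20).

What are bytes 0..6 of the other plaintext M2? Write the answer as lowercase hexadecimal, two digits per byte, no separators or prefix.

First, E_a ⊕ E_b = (M1 ⊕ K) ⊕ (M2 ⊕ K) = M1 ⊕ M2, so the key drops out. Then M2 = (M1 ⊕ M2) ⊕ M1 over the first 7 bytes.
byte 0: (61 xor 3d) xor 6b = 5c xor 6b = 37
byte 1: (94 xor 4e) xor 65 = da xor 65 = bf
byte 2: (60 xor ca) xor 79 = aa xor 79 = d3
byte 3: (06 xor 2a) xor 3d = 2c xor 3d = 11
byte 4: (81 xor 56) xor 30 = d7 xor 30 = e7
byte 5: (98 xor 5b) xor 78 = c3 xor 78 = bb
byte 6: (4a xor 12) xor 20 = 58 xor 20 = 78

37bfd311e7bb78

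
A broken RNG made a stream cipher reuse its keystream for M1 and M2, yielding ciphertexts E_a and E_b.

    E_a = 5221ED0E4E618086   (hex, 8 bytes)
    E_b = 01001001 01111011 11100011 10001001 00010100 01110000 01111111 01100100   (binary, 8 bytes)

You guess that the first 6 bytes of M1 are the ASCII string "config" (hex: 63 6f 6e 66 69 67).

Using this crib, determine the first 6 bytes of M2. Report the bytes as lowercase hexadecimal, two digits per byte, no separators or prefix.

First, E_a ⊕ E_b = (M1 ⊕ K) ⊕ (M2 ⊕ K) = M1 ⊕ M2, so the key drops out. Then M2 = (M1 ⊕ M2) ⊕ M1 over the first 6 bytes.
byte 0: (52 xor 49) xor 63 = 1b xor 63 = 78
byte 1: (21 xor 7b) xor 6f = 5a xor 6f = 35
byte 2: (ed xor e3) xor 6e = 0e xor 6e = 60
byte 3: (0e xor 89) xor 66 = 87 xor 66 = e1
byte 4: (4e xor 14) xor 69 = 5a xor 69 = 33
byte 5: (61 xor 70) xor 67 = 11 xor 67 = 76

783560e13376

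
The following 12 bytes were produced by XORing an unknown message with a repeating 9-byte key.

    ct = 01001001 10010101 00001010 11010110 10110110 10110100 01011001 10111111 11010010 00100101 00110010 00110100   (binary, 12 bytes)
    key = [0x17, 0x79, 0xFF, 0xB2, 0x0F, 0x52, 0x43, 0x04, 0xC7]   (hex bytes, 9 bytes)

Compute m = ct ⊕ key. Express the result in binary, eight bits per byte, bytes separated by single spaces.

01011110 11101100 11110101 01100100 10111001 11100110 00011010 10111011 00010101 00110010 01001011 11001011

The 9-byte key repeats, so the effective keystream is 17 79 ff b2 0f 52 43 04 c7 17 79 ff.
byte 0: 01001001 ^ 00010111 = 01011110
byte 1: 10010101 ^ 01111001 = 11101100
byte 2: 00001010 ^ 11111111 = 11110101
byte 3: 11010110 ^ 10110010 = 01100100
byte 4: 10110110 ^ 00001111 = 10111001
byte 5: 10110100 ^ 01010010 = 11100110
byte 6: 01011001 ^ 01000011 = 00011010
byte 7: 10111111 ^ 00000100 = 10111011
byte 8: 11010010 ^ 11000111 = 00010101
byte 9: 00100101 ^ 00010111 = 00110010
byte 10: 00110010 ^ 01111001 = 01001011
byte 11: 00110100 ^ 11111111 = 11001011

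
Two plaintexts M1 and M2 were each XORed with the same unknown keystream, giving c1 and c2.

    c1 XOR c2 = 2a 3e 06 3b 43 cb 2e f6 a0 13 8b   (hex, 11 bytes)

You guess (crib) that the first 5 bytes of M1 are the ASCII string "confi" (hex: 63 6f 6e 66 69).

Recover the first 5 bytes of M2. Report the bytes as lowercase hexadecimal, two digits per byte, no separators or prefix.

4951685d2a

Since c1 ⊕ c2 = M1 ⊕ M2, XORing with the guessed M1 bytes yields the corresponding M2 bytes: M2 = (c1 ⊕ c2) ⊕ M1.
2a ⊕ 63 = 49
3e ⊕ 6f = 51
06 ⊕ 6e = 68
3b ⊕ 66 = 5d
43 ⊕ 69 = 2a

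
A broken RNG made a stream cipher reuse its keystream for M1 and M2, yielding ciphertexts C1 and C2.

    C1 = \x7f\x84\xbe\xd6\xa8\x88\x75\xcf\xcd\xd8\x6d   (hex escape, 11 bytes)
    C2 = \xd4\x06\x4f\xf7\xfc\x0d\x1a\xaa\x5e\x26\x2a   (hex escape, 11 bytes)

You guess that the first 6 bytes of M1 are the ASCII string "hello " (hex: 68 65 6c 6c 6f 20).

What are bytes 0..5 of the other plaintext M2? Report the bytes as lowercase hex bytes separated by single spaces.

c3 e7 9d 4d 3b a5

First, C1 ⊕ C2 = (M1 ⊕ K) ⊕ (M2 ⊕ K) = M1 ⊕ M2, so the key drops out. Then M2 = (M1 ⊕ M2) ⊕ M1 over the first 6 bytes.
byte 0: (7f xor d4) xor 68 = ab xor 68 = c3
byte 1: (84 xor 06) xor 65 = 82 xor 65 = e7
byte 2: (be xor 4f) xor 6c = f1 xor 6c = 9d
byte 3: (d6 xor f7) xor 6c = 21 xor 6c = 4d
byte 4: (a8 xor fc) xor 6f = 54 xor 6f = 3b
byte 5: (88 xor 0d) xor 20 = 85 xor 20 = a5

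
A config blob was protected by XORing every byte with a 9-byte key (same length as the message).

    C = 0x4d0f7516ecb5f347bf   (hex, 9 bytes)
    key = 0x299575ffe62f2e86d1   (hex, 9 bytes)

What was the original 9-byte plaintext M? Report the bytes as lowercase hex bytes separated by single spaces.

 77 XOR  41 = 100
 15 XOR 149 = 154
117 XOR 117 =   0
 22 XOR 255 = 233
236 XOR 230 =  10
181 XOR  47 = 154
243 XOR  46 = 221
 71 XOR 134 = 193
191 XOR 209 = 110

64 9a 00 e9 0a 9a dd c1 6e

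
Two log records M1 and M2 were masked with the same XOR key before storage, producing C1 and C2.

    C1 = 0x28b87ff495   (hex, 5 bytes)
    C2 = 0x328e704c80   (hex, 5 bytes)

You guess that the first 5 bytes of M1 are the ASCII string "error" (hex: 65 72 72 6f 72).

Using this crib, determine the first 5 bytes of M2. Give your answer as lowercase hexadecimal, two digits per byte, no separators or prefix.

7f447dd767

First, C1 ⊕ C2 = (M1 ⊕ K) ⊕ (M2 ⊕ K) = M1 ⊕ M2, so the key drops out. Then M2 = (M1 ⊕ M2) ⊕ M1 over the first 5 bytes.
byte 0: (28 XOR 32) XOR 65 = 1a XOR 65 = 7f
byte 1: (b8 XOR 8e) XOR 72 = 36 XOR 72 = 44
byte 2: (7f XOR 70) XOR 72 = 0f XOR 72 = 7d
byte 3: (f4 XOR 4c) XOR 6f = b8 XOR 6f = d7
byte 4: (95 XOR 80) XOR 72 = 15 XOR 72 = 67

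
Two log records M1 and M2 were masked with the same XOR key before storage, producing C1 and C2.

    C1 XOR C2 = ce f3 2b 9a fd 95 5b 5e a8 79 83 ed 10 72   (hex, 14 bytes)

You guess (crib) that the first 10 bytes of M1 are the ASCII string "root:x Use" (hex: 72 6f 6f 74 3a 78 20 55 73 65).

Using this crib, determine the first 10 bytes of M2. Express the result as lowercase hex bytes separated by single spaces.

Since C1 ⊕ C2 = M1 ⊕ M2, XORing with the guessed M1 bytes yields the corresponding M2 bytes: M2 = (C1 ⊕ C2) ⊕ M1.
byte 0: ce XOR 72 = bc
byte 1: f3 XOR 6f = 9c
byte 2: 2b XOR 6f = 44
byte 3: 9a XOR 74 = ee
byte 4: fd XOR 3a = c7
byte 5: 95 XOR 78 = ed
byte 6: 5b XOR 20 = 7b
byte 7: 5e XOR 55 = 0b
byte 8: a8 XOR 73 = db
byte 9: 79 XOR 65 = 1c

bc 9c 44 ee c7 ed 7b 0b db 1c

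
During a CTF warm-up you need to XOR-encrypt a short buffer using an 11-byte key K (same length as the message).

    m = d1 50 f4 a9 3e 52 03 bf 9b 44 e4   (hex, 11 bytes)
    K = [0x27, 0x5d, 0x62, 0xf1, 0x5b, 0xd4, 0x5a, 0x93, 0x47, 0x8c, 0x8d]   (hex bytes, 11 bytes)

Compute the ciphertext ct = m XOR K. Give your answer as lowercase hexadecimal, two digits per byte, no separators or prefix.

f60d96586586592cdcc869

d1 XOR 27 = f6
50 XOR 5d = 0d
f4 XOR 62 = 96
a9 XOR f1 = 58
3e XOR 5b = 65
52 XOR d4 = 86
03 XOR 5a = 59
bf XOR 93 = 2c
9b XOR 47 = dc
44 XOR 8c = c8
e4 XOR 8d = 69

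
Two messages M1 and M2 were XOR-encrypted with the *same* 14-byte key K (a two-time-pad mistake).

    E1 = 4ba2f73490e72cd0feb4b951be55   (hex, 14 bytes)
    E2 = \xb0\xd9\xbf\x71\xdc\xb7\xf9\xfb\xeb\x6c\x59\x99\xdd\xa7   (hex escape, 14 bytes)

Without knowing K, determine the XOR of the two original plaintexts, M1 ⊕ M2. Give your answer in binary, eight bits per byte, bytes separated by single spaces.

E1 ⊕ E2 = (M1 ⊕ K) ⊕ (M2 ⊕ K) = M1 ⊕ M2 — the shared key cancels under XOR.
byte 0: 4b xor b0 = fb
byte 1: a2 xor d9 = 7b
byte 2: f7 xor bf = 48
byte 3: 34 xor 71 = 45
byte 4: 90 xor dc = 4c
byte 5: e7 xor b7 = 50
byte 6: 2c xor f9 = d5
byte 7: d0 xor fb = 2b
byte 8: fe xor eb = 15
byte 9: b4 xor 6c = d8
byte 10: b9 xor 59 = e0
byte 11: 51 xor 99 = c8
byte 12: be xor dd = 63
byte 13: 55 xor a7 = f2

11111011 01111011 01001000 01000101 01001100 01010000 11010101 00101011 00010101 11011000 11100000 11001000 01100011 11110010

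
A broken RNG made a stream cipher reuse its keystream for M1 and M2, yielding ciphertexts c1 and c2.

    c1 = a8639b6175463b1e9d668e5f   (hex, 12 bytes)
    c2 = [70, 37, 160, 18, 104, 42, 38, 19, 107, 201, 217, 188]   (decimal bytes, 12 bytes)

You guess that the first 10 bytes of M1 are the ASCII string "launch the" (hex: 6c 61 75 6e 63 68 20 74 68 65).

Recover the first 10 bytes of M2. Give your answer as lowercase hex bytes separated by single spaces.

First, c1 ⊕ c2 = (M1 ⊕ K) ⊕ (M2 ⊕ K) = M1 ⊕ M2, so the key drops out. Then M2 = (M1 ⊕ M2) ⊕ M1 over the first 10 bytes.
byte 0: (a8 ^ 46) ^ 6c = ee ^ 6c = 82
byte 1: (63 ^ 25) ^ 61 = 46 ^ 61 = 27
byte 2: (9b ^ a0) ^ 75 = 3b ^ 75 = 4e
byte 3: (61 ^ 12) ^ 6e = 73 ^ 6e = 1d
byte 4: (75 ^ 68) ^ 63 = 1d ^ 63 = 7e
byte 5: (46 ^ 2a) ^ 68 = 6c ^ 68 = 04
byte 6: (3b ^ 26) ^ 20 = 1d ^ 20 = 3d
byte 7: (1e ^ 13) ^ 74 = 0d ^ 74 = 79
byte 8: (9d ^ 6b) ^ 68 = f6 ^ 68 = 9e
byte 9: (66 ^ c9) ^ 65 = af ^ 65 = ca

82 27 4e 1d 7e 04 3d 79 9e ca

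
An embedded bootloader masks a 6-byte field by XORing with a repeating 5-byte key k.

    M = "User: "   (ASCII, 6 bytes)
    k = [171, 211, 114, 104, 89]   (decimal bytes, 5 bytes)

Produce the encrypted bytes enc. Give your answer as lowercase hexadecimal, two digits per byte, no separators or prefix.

The 5-byte key repeats, so the effective keystream is ab d3 72 68 59 ab.
byte 0: 01010101 XOR 10101011 = 11111110
byte 1: 01110011 XOR 11010011 = 10100000
byte 2: 01100101 XOR 01110010 = 00010111
byte 3: 01110010 XOR 01101000 = 00011010
byte 4: 00111010 XOR 01011001 = 01100011
byte 5: 00100000 XOR 10101011 = 10001011

fea0171a638b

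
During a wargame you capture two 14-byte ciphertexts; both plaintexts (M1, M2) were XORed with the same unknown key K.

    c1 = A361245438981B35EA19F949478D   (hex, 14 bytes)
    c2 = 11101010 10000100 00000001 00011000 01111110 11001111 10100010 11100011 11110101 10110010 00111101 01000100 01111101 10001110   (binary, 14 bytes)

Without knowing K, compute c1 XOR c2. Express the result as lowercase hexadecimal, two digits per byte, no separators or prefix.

c1 ⊕ c2 = (M1 ⊕ K) ⊕ (M2 ⊕ K) = M1 ⊕ M2 — the shared key cancels under XOR.
163 ^ 234 =  73
 97 ^ 132 = 229
 36 ^   1 =  37
 84 ^  24 =  76
 56 ^ 126 =  70
152 ^ 207 =  87
 27 ^ 162 = 185
 53 ^ 227 = 214
234 ^ 245 =  31
 25 ^ 178 = 171
249 ^  61 = 196
 73 ^  68 =  13
 71 ^ 125 =  58
141 ^ 142 =   3

49e5254c4657b9d61fabc40d3a03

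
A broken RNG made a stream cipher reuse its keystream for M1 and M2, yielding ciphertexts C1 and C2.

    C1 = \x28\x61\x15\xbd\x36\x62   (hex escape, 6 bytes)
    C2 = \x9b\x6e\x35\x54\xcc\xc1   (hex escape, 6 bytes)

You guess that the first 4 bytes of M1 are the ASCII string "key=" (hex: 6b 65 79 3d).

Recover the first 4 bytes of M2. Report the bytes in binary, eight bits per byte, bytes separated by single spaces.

First, C1 ⊕ C2 = (M1 ⊕ K) ⊕ (M2 ⊕ K) = M1 ⊕ M2, so the key drops out. Then M2 = (M1 ⊕ M2) ⊕ M1 over the first 4 bytes.
byte 0: (28 xor 9b) xor 6b = b3 xor 6b = d8
byte 1: (61 xor 6e) xor 65 = 0f xor 65 = 6a
byte 2: (15 xor 35) xor 79 = 20 xor 79 = 59
byte 3: (bd xor 54) xor 3d = e9 xor 3d = d4

11011000 01101010 01011001 11010100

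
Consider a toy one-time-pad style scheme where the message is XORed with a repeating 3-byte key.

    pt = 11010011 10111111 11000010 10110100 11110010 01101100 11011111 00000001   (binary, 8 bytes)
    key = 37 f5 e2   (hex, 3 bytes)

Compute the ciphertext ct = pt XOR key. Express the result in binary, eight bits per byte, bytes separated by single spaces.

The 3-byte key repeats, so the effective keystream is 37 f5 e2 37 f5 e2 37 f5.
byte 0: 211 xor  55 = 228
byte 1: 191 xor 245 =  74
byte 2: 194 xor 226 =  32
byte 3: 180 xor  55 = 131
byte 4: 242 xor 245 =   7
byte 5: 108 xor 226 = 142
byte 6: 223 xor  55 = 232
byte 7:   1 xor 245 = 244

11100100 01001010 00100000 10000011 00000111 10001110 11101000 11110100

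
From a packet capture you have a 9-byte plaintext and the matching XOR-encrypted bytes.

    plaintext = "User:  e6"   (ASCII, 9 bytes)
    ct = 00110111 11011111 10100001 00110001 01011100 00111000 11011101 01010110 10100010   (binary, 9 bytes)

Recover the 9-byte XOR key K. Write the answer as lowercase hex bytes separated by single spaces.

62 ac c4 43 66 18 fd 33 94

Since ct = plaintext ⊕ K, XORing both sides with plaintext gives K = plaintext ⊕ ct.
55 XOR 37 = 62
73 XOR df = ac
65 XOR a1 = c4
72 XOR 31 = 43
3a XOR 5c = 66
20 XOR 38 = 18
20 XOR dd = fd
65 XOR 56 = 33
36 XOR a2 = 94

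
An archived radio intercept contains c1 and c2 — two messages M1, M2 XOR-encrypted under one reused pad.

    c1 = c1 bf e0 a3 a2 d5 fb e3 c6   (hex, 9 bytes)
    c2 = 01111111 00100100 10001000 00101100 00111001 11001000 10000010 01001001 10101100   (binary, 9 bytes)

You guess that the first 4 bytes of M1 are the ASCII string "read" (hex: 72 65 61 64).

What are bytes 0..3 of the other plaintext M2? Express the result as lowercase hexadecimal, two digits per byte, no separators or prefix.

First, c1 ⊕ c2 = (M1 ⊕ K) ⊕ (M2 ⊕ K) = M1 ⊕ M2, so the key drops out. Then M2 = (M1 ⊕ M2) ⊕ M1 over the first 4 bytes.
byte 0: (c1 xor 7f) xor 72 = be xor 72 = cc
byte 1: (bf xor 24) xor 65 = 9b xor 65 = fe
byte 2: (e0 xor 88) xor 61 = 68 xor 61 = 09
byte 3: (a3 xor 2c) xor 64 = 8f xor 64 = eb

ccfe09eb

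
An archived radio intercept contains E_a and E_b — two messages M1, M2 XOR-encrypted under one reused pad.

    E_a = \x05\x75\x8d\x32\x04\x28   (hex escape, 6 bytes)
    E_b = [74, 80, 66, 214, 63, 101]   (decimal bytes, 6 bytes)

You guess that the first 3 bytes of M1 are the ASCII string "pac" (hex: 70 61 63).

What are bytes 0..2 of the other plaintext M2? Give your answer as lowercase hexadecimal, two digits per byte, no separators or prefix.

First, E_a ⊕ E_b = (M1 ⊕ K) ⊕ (M2 ⊕ K) = M1 ⊕ M2, so the key drops out. Then M2 = (M1 ⊕ M2) ⊕ M1 over the first 3 bytes.
byte 0: (05 ^ 4a) ^ 70 = 4f ^ 70 = 3f
byte 1: (75 ^ 50) ^ 61 = 25 ^ 61 = 44
byte 2: (8d ^ 42) ^ 63 = cf ^ 63 = ac

3f44ac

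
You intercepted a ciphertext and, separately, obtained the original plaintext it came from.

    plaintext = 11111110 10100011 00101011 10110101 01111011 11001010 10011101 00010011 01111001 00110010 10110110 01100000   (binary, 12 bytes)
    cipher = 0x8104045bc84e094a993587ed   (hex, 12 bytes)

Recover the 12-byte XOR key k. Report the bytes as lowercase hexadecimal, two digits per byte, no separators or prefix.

7fa72feeb3849459e007318d

Since cipher = plaintext ⊕ k, XORing both sides with plaintext gives k = plaintext ⊕ cipher.
11111110 ^ 10000001 = 01111111
10100011 ^ 00000100 = 10100111
00101011 ^ 00000100 = 00101111
10110101 ^ 01011011 = 11101110
01111011 ^ 11001000 = 10110011
11001010 ^ 01001110 = 10000100
10011101 ^ 00001001 = 10010100
00010011 ^ 01001010 = 01011001
01111001 ^ 10011001 = 11100000
00110010 ^ 00110101 = 00000111
10110110 ^ 10000111 = 00110001
01100000 ^ 11101101 = 10001101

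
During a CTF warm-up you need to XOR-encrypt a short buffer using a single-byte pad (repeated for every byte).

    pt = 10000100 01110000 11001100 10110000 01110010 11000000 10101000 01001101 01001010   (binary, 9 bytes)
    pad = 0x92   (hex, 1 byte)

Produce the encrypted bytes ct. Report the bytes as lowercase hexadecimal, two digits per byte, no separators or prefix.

The 1-byte key repeats, so the effective keystream is 92 92 92 92 92 92 92 92 92.
byte 0: 132 ^ 146 =  22
byte 1: 112 ^ 146 = 226
byte 2: 204 ^ 146 =  94
byte 3: 176 ^ 146 =  34
byte 4: 114 ^ 146 = 224
byte 5: 192 ^ 146 =  82
byte 6: 168 ^ 146 =  58
byte 7:  77 ^ 146 = 223
byte 8:  74 ^ 146 = 216

16e25e22e0523adfd8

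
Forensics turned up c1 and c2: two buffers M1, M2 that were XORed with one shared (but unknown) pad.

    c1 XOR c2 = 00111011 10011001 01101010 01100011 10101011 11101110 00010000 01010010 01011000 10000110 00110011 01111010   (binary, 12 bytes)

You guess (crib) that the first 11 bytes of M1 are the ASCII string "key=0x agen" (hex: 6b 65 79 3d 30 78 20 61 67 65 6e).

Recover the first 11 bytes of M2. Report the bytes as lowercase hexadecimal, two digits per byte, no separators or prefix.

Since c1 ⊕ c2 = M1 ⊕ M2, XORing with the guessed M1 bytes yields the corresponding M2 bytes: M2 = (c1 ⊕ c2) ⊕ M1.
3b ^ 6b = 50
99 ^ 65 = fc
6a ^ 79 = 13
63 ^ 3d = 5e
ab ^ 30 = 9b
ee ^ 78 = 96
10 ^ 20 = 30
52 ^ 61 = 33
58 ^ 67 = 3f
86 ^ 65 = e3
33 ^ 6e = 5d

50fc135e9b9630333fe35d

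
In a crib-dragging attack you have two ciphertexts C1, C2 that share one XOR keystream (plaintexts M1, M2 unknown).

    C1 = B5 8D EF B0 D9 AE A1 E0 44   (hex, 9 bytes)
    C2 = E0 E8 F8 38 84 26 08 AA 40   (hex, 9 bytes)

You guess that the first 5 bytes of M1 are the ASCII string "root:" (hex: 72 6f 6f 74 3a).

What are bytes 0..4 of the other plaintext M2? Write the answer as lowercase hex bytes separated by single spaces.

27 0a 78 fc 67

First, C1 ⊕ C2 = (M1 ⊕ K) ⊕ (M2 ⊕ K) = M1 ⊕ M2, so the key drops out. Then M2 = (M1 ⊕ M2) ⊕ M1 over the first 5 bytes.
byte 0: (b5 ^ e0) ^ 72 = 55 ^ 72 = 27
byte 1: (8d ^ e8) ^ 6f = 65 ^ 6f = 0a
byte 2: (ef ^ f8) ^ 6f = 17 ^ 6f = 78
byte 3: (b0 ^ 38) ^ 74 = 88 ^ 74 = fc
byte 4: (d9 ^ 84) ^ 3a = 5d ^ 3a = 67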